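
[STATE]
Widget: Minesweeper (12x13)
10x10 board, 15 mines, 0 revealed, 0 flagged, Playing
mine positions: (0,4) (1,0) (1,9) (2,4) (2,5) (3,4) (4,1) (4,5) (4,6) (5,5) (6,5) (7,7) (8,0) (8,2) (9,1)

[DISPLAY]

■■■■■■■■■■  
■■■■■■■■■■  
■■■■■■■■■■  
■■■■■■■■■■  
■■■■■■■■■■  
■■■■■■■■■■  
■■■■■■■■■■  
■■■■■■■■■■  
■■■■■■■■■■  
■■■■■■■■■■  
            
            
            


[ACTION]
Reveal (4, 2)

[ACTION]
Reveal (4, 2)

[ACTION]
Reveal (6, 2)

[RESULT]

■■■■■■■■■■  
■■■■■■■■■■  
■■■■■■■■■■  
■■■■■■■■■■  
■■113■■■■■  
111 3■■■■■  
    2■■■■■  
12111■■■■■  
■■■■■■■■■■  
■■■■■■■■■■  
            
            
            


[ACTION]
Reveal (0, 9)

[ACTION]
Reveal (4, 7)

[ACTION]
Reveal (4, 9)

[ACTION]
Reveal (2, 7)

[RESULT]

■■■■■1  11  
■■■■■31 1■  
■■■■■■1 11  
■■■■■■31    
■■113■■1    
111 3■■1    
    2■■11   
1211112■1   
■■■1  111   
■■■1        
            
            
            


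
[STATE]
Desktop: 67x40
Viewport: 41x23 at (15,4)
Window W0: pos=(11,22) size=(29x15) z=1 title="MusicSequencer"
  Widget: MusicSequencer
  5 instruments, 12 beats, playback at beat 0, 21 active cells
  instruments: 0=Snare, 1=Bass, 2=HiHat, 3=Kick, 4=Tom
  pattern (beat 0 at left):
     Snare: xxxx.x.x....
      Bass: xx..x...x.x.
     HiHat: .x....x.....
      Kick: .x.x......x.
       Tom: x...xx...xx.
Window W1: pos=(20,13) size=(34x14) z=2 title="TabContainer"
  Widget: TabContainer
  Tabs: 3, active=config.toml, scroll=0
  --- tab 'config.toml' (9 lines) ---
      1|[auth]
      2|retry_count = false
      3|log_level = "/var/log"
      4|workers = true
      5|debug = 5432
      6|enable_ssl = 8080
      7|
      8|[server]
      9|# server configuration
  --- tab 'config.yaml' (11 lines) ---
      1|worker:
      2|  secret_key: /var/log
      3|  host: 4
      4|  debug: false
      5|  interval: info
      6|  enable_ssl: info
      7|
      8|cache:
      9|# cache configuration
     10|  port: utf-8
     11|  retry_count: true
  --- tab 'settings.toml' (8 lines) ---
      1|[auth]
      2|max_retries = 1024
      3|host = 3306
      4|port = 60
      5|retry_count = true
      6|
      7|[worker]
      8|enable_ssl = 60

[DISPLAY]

                                         
                                         
                                         
                                         
                                         
                                         
                                         
                                         
                                         
     ┏━━━━━━━━━━━━━━━━━━━━━━━━━━━━━━━━┓  
     ┃ TabContainer                   ┃  
     ┠────────────────────────────────┨  
     ┃[config.toml]│ config.yaml │ set┃  
     ┃────────────────────────────────┃  
     ┃[auth]                          ┃  
     ┃retry_count = false             ┃  
     ┃log_level = "/var/log"          ┃  
     ┃workers = true                  ┃  
━━━━━┃debug = 5432                    ┃  
sicSe┃enable_ssl = 8080               ┃  
─────┃                                ┃  
   ▼1┃[server]                        ┃  
are██┗━━━━━━━━━━━━━━━━━━━━━━━━━━━━━━━━┛  


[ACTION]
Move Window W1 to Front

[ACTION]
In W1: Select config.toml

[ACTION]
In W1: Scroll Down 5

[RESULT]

                                         
                                         
                                         
                                         
                                         
                                         
                                         
                                         
                                         
     ┏━━━━━━━━━━━━━━━━━━━━━━━━━━━━━━━━┓  
     ┃ TabContainer                   ┃  
     ┠────────────────────────────────┨  
     ┃[config.toml]│ config.yaml │ set┃  
     ┃────────────────────────────────┃  
     ┃enable_ssl = 8080               ┃  
     ┃                                ┃  
     ┃[server]                        ┃  
     ┃# server configuration          ┃  
━━━━━┃                                ┃  
sicSe┃                                ┃  
─────┃                                ┃  
   ▼1┃                                ┃  
are██┗━━━━━━━━━━━━━━━━━━━━━━━━━━━━━━━━┛  


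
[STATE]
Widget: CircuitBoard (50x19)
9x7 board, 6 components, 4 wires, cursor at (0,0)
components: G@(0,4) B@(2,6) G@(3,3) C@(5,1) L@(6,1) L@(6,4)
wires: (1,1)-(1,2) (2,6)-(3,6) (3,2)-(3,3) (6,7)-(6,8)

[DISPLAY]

   0 1 2 3 4 5 6 7 8                              
0  [.]              G                             
                                                  
1       · ─ ·                                     
                                                  
2                           B                     
                            │                     
3           · ─ G           ·                     
                                                  
4                                                 
                                                  
5       C                                         
                                                  
6       L           L           · ─ ·             
Cursor: (0,0)                                     
                                                  
                                                  
                                                  
                                                  


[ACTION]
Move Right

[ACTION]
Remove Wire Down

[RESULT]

   0 1 2 3 4 5 6 7 8                              
0      [.]          G                             
                                                  
1       · ─ ·                                     
                                                  
2                           B                     
                            │                     
3           · ─ G           ·                     
                                                  
4                                                 
                                                  
5       C                                         
                                                  
6       L           L           · ─ ·             
Cursor: (0,1)                                     
                                                  
                                                  
                                                  
                                                  


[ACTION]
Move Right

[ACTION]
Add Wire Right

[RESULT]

   0 1 2 3 4 5 6 7 8                              
0          [.]─ ·   G                             
                                                  
1       · ─ ·                                     
                                                  
2                           B                     
                            │                     
3           · ─ G           ·                     
                                                  
4                                                 
                                                  
5       C                                         
                                                  
6       L           L           · ─ ·             
Cursor: (0,2)                                     
                                                  
                                                  
                                                  
                                                  


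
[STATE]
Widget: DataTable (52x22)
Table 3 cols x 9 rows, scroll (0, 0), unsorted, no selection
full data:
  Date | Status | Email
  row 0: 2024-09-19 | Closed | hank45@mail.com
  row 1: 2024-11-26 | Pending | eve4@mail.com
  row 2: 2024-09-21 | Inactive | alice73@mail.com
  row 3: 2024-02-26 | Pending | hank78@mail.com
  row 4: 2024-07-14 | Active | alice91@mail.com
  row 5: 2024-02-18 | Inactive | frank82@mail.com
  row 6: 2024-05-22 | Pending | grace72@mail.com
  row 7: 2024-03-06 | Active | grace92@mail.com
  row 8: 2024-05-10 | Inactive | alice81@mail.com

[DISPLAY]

Date      │Status  │Email                           
──────────┼────────┼────────────────                
2024-09-19│Closed  │hank45@mail.com                 
2024-11-26│Pending │eve4@mail.com                   
2024-09-21│Inactive│alice73@mail.com                
2024-02-26│Pending │hank78@mail.com                 
2024-07-14│Active  │alice91@mail.com                
2024-02-18│Inactive│frank82@mail.com                
2024-05-22│Pending │grace72@mail.com                
2024-03-06│Active  │grace92@mail.com                
2024-05-10│Inactive│alice81@mail.com                
                                                    
                                                    
                                                    
                                                    
                                                    
                                                    
                                                    
                                                    
                                                    
                                                    
                                                    


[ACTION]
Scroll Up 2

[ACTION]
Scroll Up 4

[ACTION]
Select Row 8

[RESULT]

Date      │Status  │Email                           
──────────┼────────┼────────────────                
2024-09-19│Closed  │hank45@mail.com                 
2024-11-26│Pending │eve4@mail.com                   
2024-09-21│Inactive│alice73@mail.com                
2024-02-26│Pending │hank78@mail.com                 
2024-07-14│Active  │alice91@mail.com                
2024-02-18│Inactive│frank82@mail.com                
2024-05-22│Pending │grace72@mail.com                
2024-03-06│Active  │grace92@mail.com                
>024-05-10│Inactive│alice81@mail.com                
                                                    
                                                    
                                                    
                                                    
                                                    
                                                    
                                                    
                                                    
                                                    
                                                    
                                                    


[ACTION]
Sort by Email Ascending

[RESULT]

Date      │Status  │Email          ▲                
──────────┼────────┼────────────────                
2024-09-21│Inactive│alice73@mail.com                
2024-05-10│Inactive│alice81@mail.com                
2024-07-14│Active  │alice91@mail.com                
2024-11-26│Pending │eve4@mail.com                   
2024-02-18│Inactive│frank82@mail.com                
2024-05-22│Pending │grace72@mail.com                
2024-03-06│Active  │grace92@mail.com                
2024-09-19│Closed  │hank45@mail.com                 
>024-02-26│Pending │hank78@mail.com                 
                                                    
                                                    
                                                    
                                                    
                                                    
                                                    
                                                    
                                                    
                                                    
                                                    
                                                    


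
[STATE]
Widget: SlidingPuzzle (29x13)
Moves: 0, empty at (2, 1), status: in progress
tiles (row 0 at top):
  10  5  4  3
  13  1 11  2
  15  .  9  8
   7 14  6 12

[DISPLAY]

┌────┬────┬────┬────┐        
│ 10 │  5 │  4 │  3 │        
├────┼────┼────┼────┤        
│ 13 │  1 │ 11 │  2 │        
├────┼────┼────┼────┤        
│ 15 │    │  9 │  8 │        
├────┼────┼────┼────┤        
│  7 │ 14 │  6 │ 12 │        
└────┴────┴────┴────┘        
Moves: 0                     
                             
                             
                             


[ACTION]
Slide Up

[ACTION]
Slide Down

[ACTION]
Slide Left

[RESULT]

┌────┬────┬────┬────┐        
│ 10 │  5 │  4 │  3 │        
├────┼────┼────┼────┤        
│ 13 │  1 │ 11 │  2 │        
├────┼────┼────┼────┤        
│ 15 │  9 │    │  8 │        
├────┼────┼────┼────┤        
│  7 │ 14 │  6 │ 12 │        
└────┴────┴────┴────┘        
Moves: 3                     
                             
                             
                             


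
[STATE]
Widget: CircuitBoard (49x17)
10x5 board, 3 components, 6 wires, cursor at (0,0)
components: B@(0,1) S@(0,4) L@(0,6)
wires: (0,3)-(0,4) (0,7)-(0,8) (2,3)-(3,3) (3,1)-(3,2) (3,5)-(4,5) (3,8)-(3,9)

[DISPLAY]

   0 1 2 3 4 5 6 7 8 9                           
0  [.]  B       · ─ S       L   · ─ ·            
                                                 
1                                                
                                                 
2               ·                                
                │                                
3       · ─ ·   ·       ·           · ─ ·        
                        │                        
4                       ·                        
Cursor: (0,0)                                    
                                                 
                                                 
                                                 
                                                 
                                                 
                                                 


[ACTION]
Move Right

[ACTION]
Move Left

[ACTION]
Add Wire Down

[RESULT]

   0 1 2 3 4 5 6 7 8 9                           
0  [.]  B       · ─ S       L   · ─ ·            
    │                                            
1   ·                                            
                                                 
2               ·                                
                │                                
3       · ─ ·   ·       ·           · ─ ·        
                        │                        
4                       ·                        
Cursor: (0,0)                                    
                                                 
                                                 
                                                 
                                                 
                                                 
                                                 


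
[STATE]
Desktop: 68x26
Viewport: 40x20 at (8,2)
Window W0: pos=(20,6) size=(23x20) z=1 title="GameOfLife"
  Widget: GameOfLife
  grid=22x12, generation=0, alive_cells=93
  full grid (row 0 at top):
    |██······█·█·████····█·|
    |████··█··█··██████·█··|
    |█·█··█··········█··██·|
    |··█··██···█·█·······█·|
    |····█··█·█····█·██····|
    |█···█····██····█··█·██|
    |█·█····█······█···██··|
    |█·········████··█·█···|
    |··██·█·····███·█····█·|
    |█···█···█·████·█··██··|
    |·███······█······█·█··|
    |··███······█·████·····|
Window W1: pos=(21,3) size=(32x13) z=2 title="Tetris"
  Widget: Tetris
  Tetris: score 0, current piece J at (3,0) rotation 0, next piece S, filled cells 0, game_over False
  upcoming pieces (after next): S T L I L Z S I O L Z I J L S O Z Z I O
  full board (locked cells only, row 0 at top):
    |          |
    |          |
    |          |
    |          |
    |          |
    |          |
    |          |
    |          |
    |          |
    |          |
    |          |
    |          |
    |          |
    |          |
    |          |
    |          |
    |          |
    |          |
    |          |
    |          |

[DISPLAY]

                                        
             ┏━━━━━━━━━━━━━━━━━━━━━━━━━━
             ┃ Tetris                   
             ┠──────────────────────────
            ┏┃          │Next:          
            ┃┃          │ ░░            
            ┠┃          │░░             
            ┃┃          │               
            ┃┃          │               
            ┃┃          │               
            ┃┃          │Score:         
            ┃┃          │0              
            ┃┃          │               
            ┃┗━━━━━━━━━━━━━━━━━━━━━━━━━━
            ┃█·█····█······█···██·┃     
            ┃█·········████··█·█··┃     
            ┃··██·█·····███·█····█┃     
            ┃█···█···█·████·█··██·┃     
            ┃·███······█······█·█·┃     
            ┃··███······█·████····┃     


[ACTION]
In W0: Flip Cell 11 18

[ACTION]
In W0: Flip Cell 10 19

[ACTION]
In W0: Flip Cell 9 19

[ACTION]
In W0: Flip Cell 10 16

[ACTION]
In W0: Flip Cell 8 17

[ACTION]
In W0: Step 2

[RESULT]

                                        
             ┏━━━━━━━━━━━━━━━━━━━━━━━━━━
             ┃ Tetris                   
             ┠──────────────────────────
            ┏┃          │Next:          
            ┃┃          │ ░░            
            ┠┃          │░░             
            ┃┃          │               
            ┃┃          │               
            ┃┃          │               
            ┃┃          │Score:         
            ┃┃          │0              
            ┃┃          │               
            ┃┗━━━━━━━━━━━━━━━━━━━━━━━━━━
            ┃·█·█·····█·█·█····█··┃     
            ┃·████····██··█·······┃     
            ┃····█····█·····█···█·┃     
            ┃··███···█·····█·█····┃     
            ┃·········██·····██···┃     
            ┃···············█·····┃     


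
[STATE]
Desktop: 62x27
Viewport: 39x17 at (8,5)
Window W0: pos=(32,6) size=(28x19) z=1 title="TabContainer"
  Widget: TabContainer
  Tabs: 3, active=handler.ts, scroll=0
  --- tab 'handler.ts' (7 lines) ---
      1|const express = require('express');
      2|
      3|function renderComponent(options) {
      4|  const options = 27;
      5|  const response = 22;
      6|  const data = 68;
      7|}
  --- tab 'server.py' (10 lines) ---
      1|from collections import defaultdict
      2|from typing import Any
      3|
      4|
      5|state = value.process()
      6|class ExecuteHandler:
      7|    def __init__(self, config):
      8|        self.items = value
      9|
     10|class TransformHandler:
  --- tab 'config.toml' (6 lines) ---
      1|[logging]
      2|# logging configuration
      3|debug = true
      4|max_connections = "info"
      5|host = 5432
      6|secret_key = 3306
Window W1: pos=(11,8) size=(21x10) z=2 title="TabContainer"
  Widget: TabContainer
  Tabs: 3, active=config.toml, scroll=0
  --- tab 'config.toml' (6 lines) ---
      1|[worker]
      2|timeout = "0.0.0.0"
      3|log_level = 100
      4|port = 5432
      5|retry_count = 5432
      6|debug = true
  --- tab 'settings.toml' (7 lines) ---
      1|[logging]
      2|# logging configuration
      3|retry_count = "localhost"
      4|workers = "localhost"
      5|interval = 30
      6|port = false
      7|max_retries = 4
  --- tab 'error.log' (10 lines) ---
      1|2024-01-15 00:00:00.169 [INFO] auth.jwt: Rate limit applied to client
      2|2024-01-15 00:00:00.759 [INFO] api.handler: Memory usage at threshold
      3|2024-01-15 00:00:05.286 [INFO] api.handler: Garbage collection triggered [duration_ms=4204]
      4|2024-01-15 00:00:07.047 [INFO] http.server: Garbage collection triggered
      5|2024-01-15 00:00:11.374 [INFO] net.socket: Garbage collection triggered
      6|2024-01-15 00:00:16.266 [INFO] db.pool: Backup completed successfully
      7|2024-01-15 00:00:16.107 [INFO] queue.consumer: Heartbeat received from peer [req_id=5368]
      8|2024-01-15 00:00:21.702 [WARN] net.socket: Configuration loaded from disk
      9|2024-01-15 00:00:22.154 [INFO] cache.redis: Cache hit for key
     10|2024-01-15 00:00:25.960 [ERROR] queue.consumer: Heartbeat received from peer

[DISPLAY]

                                       
                        ┏━━━━━━━━━━━━━━
                        ┃ TabContainer 
   ┏━━━━━━━━━━━━━━━━━━━┓┠──────────────
   ┃ TabContainer      ┃┃[handler.ts]│ 
   ┠───────────────────┨┃──────────────
   ┃[config.toml]│ sett┃┃const express 
   ┃───────────────────┃┃              
   ┃[worker]           ┃┃function rende
   ┃timeout = "0.0.0.0"┃┃  const option
   ┃log_level = 100    ┃┃  const respon
   ┃port = 5432        ┃┃  const data =
   ┗━━━━━━━━━━━━━━━━━━━┛┃}             
                        ┃              
                        ┃              
                        ┃              
                        ┃              


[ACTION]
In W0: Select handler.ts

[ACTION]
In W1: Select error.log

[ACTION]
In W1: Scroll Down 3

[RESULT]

                                       
                        ┏━━━━━━━━━━━━━━
                        ┃ TabContainer 
   ┏━━━━━━━━━━━━━━━━━━━┓┠──────────────
   ┃ TabContainer      ┃┃[handler.ts]│ 
   ┠───────────────────┨┃──────────────
   ┃ config.toml │ sett┃┃const express 
   ┃───────────────────┃┃              
   ┃2024-01-15 00:00:07┃┃function rende
   ┃2024-01-15 00:00:11┃┃  const option
   ┃2024-01-15 00:00:16┃┃  const respon
   ┃2024-01-15 00:00:16┃┃  const data =
   ┗━━━━━━━━━━━━━━━━━━━┛┃}             
                        ┃              
                        ┃              
                        ┃              
                        ┃              


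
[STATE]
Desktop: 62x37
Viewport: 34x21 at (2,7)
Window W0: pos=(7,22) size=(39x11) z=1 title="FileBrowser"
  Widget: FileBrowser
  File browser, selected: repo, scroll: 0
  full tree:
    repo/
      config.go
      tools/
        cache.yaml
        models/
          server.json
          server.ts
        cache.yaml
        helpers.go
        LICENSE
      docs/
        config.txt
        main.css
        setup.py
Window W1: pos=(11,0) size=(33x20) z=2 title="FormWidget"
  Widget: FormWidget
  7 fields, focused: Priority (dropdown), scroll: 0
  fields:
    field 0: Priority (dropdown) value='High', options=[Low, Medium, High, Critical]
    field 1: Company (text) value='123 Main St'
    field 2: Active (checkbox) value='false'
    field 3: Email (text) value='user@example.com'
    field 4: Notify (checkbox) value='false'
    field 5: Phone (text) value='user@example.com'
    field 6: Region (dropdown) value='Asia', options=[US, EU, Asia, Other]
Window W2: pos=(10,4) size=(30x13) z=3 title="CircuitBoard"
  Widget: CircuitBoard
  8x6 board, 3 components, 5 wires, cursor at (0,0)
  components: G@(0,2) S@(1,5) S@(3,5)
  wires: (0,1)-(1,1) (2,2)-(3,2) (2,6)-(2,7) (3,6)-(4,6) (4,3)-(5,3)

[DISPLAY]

        ┃   0 1 2 3 4 5 6 7       
        ┃0  [.]  ·   G            
        ┃        │                
        ┃1       ·               S
        ┃                         
        ┃2           ·            
        ┃            │            
        ┃3           ·           S
        ┃                         
        ┗━━━━━━━━━━━━━━━━━━━━━━━━━
         ┃                        
         ┃                        
         ┗━━━━━━━━━━━━━━━━━━━━━━━━
                                  
                                  
     ┏━━━━━━━━━━━━━━━━━━━━━━━━━━━━
     ┃ FileBrowser                
     ┠────────────────────────────
     ┃> [-] repo/                 
     ┃    config.go               
     ┃    [+] tools/              


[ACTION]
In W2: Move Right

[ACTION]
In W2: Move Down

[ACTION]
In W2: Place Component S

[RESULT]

        ┃   0 1 2 3 4 5 6 7       
        ┃0       ·   G            
        ┃        │                
        ┃1      [S]              S
        ┃                         
        ┃2           ·            
        ┃            │            
        ┃3           ·           S
        ┃                         
        ┗━━━━━━━━━━━━━━━━━━━━━━━━━
         ┃                        
         ┃                        
         ┗━━━━━━━━━━━━━━━━━━━━━━━━
                                  
                                  
     ┏━━━━━━━━━━━━━━━━━━━━━━━━━━━━
     ┃ FileBrowser                
     ┠────────────────────────────
     ┃> [-] repo/                 
     ┃    config.go               
     ┃    [+] tools/              


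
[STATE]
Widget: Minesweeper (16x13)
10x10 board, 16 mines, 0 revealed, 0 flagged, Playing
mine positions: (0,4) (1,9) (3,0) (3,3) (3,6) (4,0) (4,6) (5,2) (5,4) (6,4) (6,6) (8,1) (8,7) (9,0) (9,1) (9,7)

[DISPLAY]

■■■■■■■■■■      
■■■■■■■■■■      
■■■■■■■■■■      
■■■■■■■■■■      
■■■■■■■■■■      
■■■■■■■■■■      
■■■■■■■■■■      
■■■■■■■■■■      
■■■■■■■■■■      
■■■■■■■■■■      
                
                
                


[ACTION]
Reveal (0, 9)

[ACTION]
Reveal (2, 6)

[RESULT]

■■■■■■■■■1      
■■■■■■■■■■      
■■■■■■1■■■      
■■■■■■■■■■      
■■■■■■■■■■      
■■■■■■■■■■      
■■■■■■■■■■      
■■■■■■■■■■      
■■■■■■■■■■      
■■■■■■■■■■      
                
                
                


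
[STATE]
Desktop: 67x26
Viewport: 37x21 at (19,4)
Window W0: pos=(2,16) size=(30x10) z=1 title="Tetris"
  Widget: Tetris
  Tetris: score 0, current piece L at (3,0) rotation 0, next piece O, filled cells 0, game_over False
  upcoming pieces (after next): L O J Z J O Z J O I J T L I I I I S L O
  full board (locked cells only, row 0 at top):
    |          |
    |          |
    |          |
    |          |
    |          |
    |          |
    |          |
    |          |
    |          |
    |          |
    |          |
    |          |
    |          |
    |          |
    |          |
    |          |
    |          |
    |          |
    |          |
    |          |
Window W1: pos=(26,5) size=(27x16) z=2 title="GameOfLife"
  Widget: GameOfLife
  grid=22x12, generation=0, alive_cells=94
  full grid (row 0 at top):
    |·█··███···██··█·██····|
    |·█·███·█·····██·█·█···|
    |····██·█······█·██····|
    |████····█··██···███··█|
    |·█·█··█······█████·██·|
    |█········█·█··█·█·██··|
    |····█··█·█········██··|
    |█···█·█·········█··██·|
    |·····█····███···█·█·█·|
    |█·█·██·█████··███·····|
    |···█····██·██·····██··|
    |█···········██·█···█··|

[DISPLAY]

                                     
       ┏━━━━━━━━━━━━━━━━━━━━━━━━━┓   
       ┃ GameOfLife              ┃   
       ┠─────────────────────────┨   
       ┃Gen: 0                   ┃   
       ┃·█··███···██··█·██····   ┃   
       ┃·█·███·█·····██·█·█···   ┃   
       ┃····██·█······█·██····   ┃   
       ┃████····█··██···███··█   ┃   
       ┃·█·█··█······█████·██·   ┃   
       ┃█········█·█··█·█·██··   ┃   
       ┃····█··█·█········██··   ┃   
━━━━━━━┃█···█·█·········█··██·   ┃   
       ┃·····█····███···█·█·█·   ┃   
───────┃█·█·██·█████··███·····   ┃   
       ┃···█····██·██·····██··   ┃   
       ┗━━━━━━━━━━━━━━━━━━━━━━━━━┛   
            ┃                        
            ┃                        
            ┃                        
            ┃                        


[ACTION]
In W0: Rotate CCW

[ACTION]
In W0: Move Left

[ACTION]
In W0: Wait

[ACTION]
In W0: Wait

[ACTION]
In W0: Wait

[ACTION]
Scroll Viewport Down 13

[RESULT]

       ┏━━━━━━━━━━━━━━━━━━━━━━━━━┓   
       ┃ GameOfLife              ┃   
       ┠─────────────────────────┨   
       ┃Gen: 0                   ┃   
       ┃·█··███···██··█·██····   ┃   
       ┃·█·███·█·····██·█·█···   ┃   
       ┃····██·█······█·██····   ┃   
       ┃████····█··██···███··█   ┃   
       ┃·█·█··█······█████·██·   ┃   
       ┃█········█·█··█·█·██··   ┃   
       ┃····█··█·█········██··   ┃   
━━━━━━━┃█···█·█·········█··██·   ┃   
       ┃·····█····███···█·█·█·   ┃   
───────┃█·█·██·█████··███·····   ┃   
       ┃···█····██·██·····██··   ┃   
       ┗━━━━━━━━━━━━━━━━━━━━━━━━━┛   
            ┃                        
            ┃                        
            ┃                        
            ┃                        
━━━━━━━━━━━━┛                        


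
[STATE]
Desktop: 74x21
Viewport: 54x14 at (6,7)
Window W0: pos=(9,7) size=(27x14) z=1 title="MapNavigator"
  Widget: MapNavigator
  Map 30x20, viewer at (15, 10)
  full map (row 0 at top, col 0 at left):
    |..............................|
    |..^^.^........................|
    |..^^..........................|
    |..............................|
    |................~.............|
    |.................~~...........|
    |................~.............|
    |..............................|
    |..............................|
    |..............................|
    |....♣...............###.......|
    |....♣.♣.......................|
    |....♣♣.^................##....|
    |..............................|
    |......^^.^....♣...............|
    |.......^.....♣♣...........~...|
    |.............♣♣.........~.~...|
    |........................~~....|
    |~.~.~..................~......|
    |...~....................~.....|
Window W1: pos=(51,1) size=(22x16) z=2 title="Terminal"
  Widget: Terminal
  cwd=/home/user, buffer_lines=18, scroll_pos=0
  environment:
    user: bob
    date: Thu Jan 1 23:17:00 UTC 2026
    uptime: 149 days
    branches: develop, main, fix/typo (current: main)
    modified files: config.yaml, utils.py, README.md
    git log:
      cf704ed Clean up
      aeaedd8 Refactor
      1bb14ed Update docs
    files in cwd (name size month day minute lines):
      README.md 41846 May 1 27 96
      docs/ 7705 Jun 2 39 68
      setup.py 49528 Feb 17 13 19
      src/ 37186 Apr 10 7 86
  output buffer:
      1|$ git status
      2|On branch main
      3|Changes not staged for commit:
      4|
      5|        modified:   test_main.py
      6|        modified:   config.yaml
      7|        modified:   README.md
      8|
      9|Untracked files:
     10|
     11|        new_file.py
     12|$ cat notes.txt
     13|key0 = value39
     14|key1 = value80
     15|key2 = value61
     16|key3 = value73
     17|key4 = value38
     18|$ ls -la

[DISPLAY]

   ┏━━━━━━━━━━━━━━━━━━━━━━━━━┓               ┃        
   ┃ MapNavigator            ┃               ┃        
   ┠─────────────────────────┨               ┃        
   ┃..............~~.........┃               ┃        
   ┃.............~...........┃               ┃        
   ┃.........................┃               ┃Untracke
   ┃.........................┃               ┃        
   ┃.........................┃               ┃        
   ┃.♣..........@....###.....┃               ┃$ cat no
   ┃.♣.♣.....................┃               ┗━━━━━━━━
   ┃.♣♣.^................##..┃                        
   ┃.........................┃                        
   ┃...^^.^....♣.............┃                        
   ┗━━━━━━━━━━━━━━━━━━━━━━━━━┛                        


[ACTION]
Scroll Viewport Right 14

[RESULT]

━━━━━━━━━━━━━━━┓               ┃                    ┃ 
tor            ┃               ┃        modified:   ┃ 
───────────────┨               ┃        modified:   ┃ 
....~~.........┃               ┃        modified:   ┃ 
...~...........┃               ┃                    ┃ 
...............┃               ┃Untracked files:    ┃ 
...............┃               ┃                    ┃ 
...............┃               ┃        new_file.py ┃ 
..@....###.....┃               ┃$ cat notes.txt     ┃ 
...............┃               ┗━━━━━━━━━━━━━━━━━━━━┛ 
...........##..┃                                      
...............┃                                      
.♣.............┃                                      
━━━━━━━━━━━━━━━┛                                      


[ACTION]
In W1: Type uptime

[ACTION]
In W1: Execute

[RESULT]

━━━━━━━━━━━━━━━┓               ┃key0 = value39      ┃ 
tor            ┃               ┃key1 = value80      ┃ 
───────────────┨               ┃key2 = value61      ┃ 
....~~.........┃               ┃key3 = value73      ┃ 
...~...........┃               ┃key4 = value38      ┃ 
...............┃               ┃$ ls -la            ┃ 
...............┃               ┃$ uptime            ┃ 
...............┃               ┃ 10:00  up 149 days ┃ 
..@....###.....┃               ┃$ █                 ┃ 
...............┃               ┗━━━━━━━━━━━━━━━━━━━━┛ 
...........##..┃                                      
...............┃                                      
.♣.............┃                                      
━━━━━━━━━━━━━━━┛                                      


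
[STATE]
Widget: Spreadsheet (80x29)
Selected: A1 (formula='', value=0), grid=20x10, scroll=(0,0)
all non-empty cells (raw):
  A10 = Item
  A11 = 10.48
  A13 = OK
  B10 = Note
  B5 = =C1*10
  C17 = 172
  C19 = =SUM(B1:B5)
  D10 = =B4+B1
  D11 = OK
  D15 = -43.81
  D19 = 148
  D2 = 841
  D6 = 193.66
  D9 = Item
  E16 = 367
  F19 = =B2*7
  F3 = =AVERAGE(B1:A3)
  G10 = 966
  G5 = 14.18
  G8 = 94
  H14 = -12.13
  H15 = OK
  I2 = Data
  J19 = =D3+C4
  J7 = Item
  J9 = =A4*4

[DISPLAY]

A1:                                                                             
       A       B       C       D       E       F       G       H       I       J
--------------------------------------------------------------------------------
  1      [0]       0       0       0       0       0       0       0       0    
  2        0       0       0     841       0       0       0       0Data        
  3        0       0       0       0       0       0       0       0       0    
  4        0       0       0       0       0       0       0       0       0    
  5        0       0       0       0       0       0   14.18       0       0    
  6        0       0       0  193.66       0       0       0       0       0    
  7        0       0       0       0       0       0       0       0       0Item
  8        0       0       0       0       0       0      94       0       0    
  9        0       0       0Item           0       0       0       0       0    
 10 Item    Note           0       0       0       0     966       0       0    
 11    10.48       0       0OK             0       0       0       0       0    
 12        0       0       0       0       0       0       0       0       0    
 13 OK             0       0       0       0       0       0       0       0    
 14        0       0       0       0       0       0       0  -12.13       0    
 15        0       0       0  -43.81       0       0       0OK             0    
 16        0       0       0       0     367       0       0       0       0    
 17        0       0     172       0       0       0       0       0       0    
 18        0       0       0       0       0       0       0       0       0    
 19        0       0       0     148       0       0       0       0       0    
 20        0       0       0       0       0       0       0       0       0    
                                                                                
                                                                                
                                                                                
                                                                                
                                                                                
                                                                                


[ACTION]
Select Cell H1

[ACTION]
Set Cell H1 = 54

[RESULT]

H1: 54                                                                          
       A       B       C       D       E       F       G       H       I       J
--------------------------------------------------------------------------------
  1        0       0       0       0       0       0       0    [54]       0    
  2        0       0       0     841       0       0       0       0Data        
  3        0       0       0       0       0       0       0       0       0    
  4        0       0       0       0       0       0       0       0       0    
  5        0       0       0       0       0       0   14.18       0       0    
  6        0       0       0  193.66       0       0       0       0       0    
  7        0       0       0       0       0       0       0       0       0Item
  8        0       0       0       0       0       0      94       0       0    
  9        0       0       0Item           0       0       0       0       0    
 10 Item    Note           0       0       0       0     966       0       0    
 11    10.48       0       0OK             0       0       0       0       0    
 12        0       0       0       0       0       0       0       0       0    
 13 OK             0       0       0       0       0       0       0       0    
 14        0       0       0       0       0       0       0  -12.13       0    
 15        0       0       0  -43.81       0       0       0OK             0    
 16        0       0       0       0     367       0       0       0       0    
 17        0       0     172       0       0       0       0       0       0    
 18        0       0       0       0       0       0       0       0       0    
 19        0       0       0     148       0       0       0       0       0    
 20        0       0       0       0       0       0       0       0       0    
                                                                                
                                                                                
                                                                                
                                                                                
                                                                                
                                                                                


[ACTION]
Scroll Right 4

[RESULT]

H1: 54                                                                          
       E       F       G       H       I       J                                
--------------------------------------------------------------------------------
  1        0       0       0    [54]       0       0                            
  2        0       0       0       0Data           0                            
  3        0       0       0       0       0       0                            
  4        0       0       0       0       0       0                            
  5        0       0   14.18       0       0       0                            
  6        0       0       0       0       0       0                            
  7        0       0       0       0       0Item                                
  8        0       0      94       0       0       0                            
  9        0       0       0       0       0       0                            
 10        0       0     966       0       0       0                            
 11        0       0       0       0       0       0                            
 12        0       0       0       0       0       0                            
 13        0       0       0       0       0       0                            
 14        0       0       0  -12.13       0       0                            
 15        0       0       0OK             0       0                            
 16      367       0       0       0       0       0                            
 17        0       0       0       0       0       0                            
 18        0       0       0       0       0       0                            
 19        0       0       0       0       0       0                            
 20        0       0       0       0       0       0                            
                                                                                
                                                                                
                                                                                
                                                                                
                                                                                
                                                                                
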